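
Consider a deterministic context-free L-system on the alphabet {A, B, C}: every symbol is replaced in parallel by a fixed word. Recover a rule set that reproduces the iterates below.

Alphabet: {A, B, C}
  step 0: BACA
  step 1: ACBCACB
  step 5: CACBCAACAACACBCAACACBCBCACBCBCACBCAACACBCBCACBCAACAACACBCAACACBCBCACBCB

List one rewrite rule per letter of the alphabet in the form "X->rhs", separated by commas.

A->CB, B->A, C->CA

  step 0 ⇒ step 1: BACA ⇒ A·CB·CA·CB
    A ↦ CB
    B ↦ A
    C ↦ CA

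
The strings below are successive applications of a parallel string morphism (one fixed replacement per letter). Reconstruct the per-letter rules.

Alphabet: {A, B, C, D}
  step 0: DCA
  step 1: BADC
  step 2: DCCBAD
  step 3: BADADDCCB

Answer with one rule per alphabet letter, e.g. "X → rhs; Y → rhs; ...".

  step 2 ⇒ step 3: DCCBAD ⇒ B·AD·AD·DC·C·B
    A ↦ C
    B ↦ DC
    C ↦ AD
    D ↦ B

A->C, B->DC, C->AD, D->B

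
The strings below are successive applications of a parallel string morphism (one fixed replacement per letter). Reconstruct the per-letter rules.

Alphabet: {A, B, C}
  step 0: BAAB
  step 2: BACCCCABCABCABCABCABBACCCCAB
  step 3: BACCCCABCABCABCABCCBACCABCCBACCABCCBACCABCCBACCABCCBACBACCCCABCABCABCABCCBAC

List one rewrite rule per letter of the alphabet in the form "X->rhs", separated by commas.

A->CC, B->BAC, C->CAB

  step 2 ⇒ step 3: BACCCCABCABCABCABCABBACCCCAB ⇒ BAC·CC·CAB·CAB·CAB·CAB·CC·BAC·CAB·CC·BAC·CAB·CC·BAC·CAB·CC·BAC·CAB·CC·BAC·BAC·CC·CAB·CAB·CAB·CAB·CC·BAC
    A ↦ CC
    B ↦ BAC
    C ↦ CAB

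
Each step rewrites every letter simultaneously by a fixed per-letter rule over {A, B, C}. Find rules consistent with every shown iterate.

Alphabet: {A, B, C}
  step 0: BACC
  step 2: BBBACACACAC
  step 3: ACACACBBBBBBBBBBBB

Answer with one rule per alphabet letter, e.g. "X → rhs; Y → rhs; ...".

  step 2 ⇒ step 3: BBBACACACAC ⇒ AC·AC·AC·BB·B·BB·B·BB·B·BB·B
    A ↦ BB
    B ↦ AC
    C ↦ B

A->BB, B->AC, C->B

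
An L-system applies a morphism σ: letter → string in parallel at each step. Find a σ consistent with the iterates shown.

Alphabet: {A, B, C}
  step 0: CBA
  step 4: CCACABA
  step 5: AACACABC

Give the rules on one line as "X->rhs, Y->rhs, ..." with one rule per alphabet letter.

  step 4 ⇒ step 5: CCACABA ⇒ A·A·C·A·C·AB·C
    A ↦ C
    B ↦ AB
    C ↦ A

A->C, B->AB, C->A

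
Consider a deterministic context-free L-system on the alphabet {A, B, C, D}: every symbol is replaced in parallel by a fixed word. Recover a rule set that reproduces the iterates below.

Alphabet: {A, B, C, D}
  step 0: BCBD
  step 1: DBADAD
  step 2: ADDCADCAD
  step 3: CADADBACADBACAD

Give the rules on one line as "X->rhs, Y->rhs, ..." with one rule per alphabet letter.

  step 2 ⇒ step 3: ADDCADCAD ⇒ C·AD·AD·BA·C·AD·BA·C·AD
    A ↦ C
    C ↦ BA
    D ↦ AD
  step 0 ⇒ step 1: BCBD ⇒ D·BA·D·AD
    B ↦ D

A->C, B->D, C->BA, D->AD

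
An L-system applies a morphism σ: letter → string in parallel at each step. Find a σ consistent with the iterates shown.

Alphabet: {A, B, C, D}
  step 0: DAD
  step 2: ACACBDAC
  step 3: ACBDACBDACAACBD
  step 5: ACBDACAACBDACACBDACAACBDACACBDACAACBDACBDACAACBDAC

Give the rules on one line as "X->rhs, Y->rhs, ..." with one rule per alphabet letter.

  step 2 ⇒ step 3: ACACBDAC ⇒ AC·BD·AC·BD·AC·A·AC·BD
    A ↦ AC
    B ↦ AC
    C ↦ BD
    D ↦ A

A->AC, B->AC, C->BD, D->A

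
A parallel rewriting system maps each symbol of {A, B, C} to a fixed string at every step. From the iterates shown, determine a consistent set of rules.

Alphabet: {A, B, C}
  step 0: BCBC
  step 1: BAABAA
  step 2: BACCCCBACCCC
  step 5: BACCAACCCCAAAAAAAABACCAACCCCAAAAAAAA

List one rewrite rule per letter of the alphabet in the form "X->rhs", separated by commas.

A->CC, B->BA, C->A

  step 1 ⇒ step 2: BAABAA ⇒ BA·CC·CC·BA·CC·CC
    A ↦ CC
    B ↦ BA
  step 0 ⇒ step 1: BCBC ⇒ BA·A·BA·A
    C ↦ A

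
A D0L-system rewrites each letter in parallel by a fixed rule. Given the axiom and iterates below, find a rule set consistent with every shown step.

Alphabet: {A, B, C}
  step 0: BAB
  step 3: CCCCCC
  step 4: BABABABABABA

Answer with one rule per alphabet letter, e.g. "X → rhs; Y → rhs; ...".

A->C, B->C, C->BA

  step 3 ⇒ step 4: CCCCCC ⇒ BA·BA·BA·BA·BA·BA
    C ↦ BA
    A ↦ C  (constrained at step 0)
    B ↦ C  (constrained at step 0)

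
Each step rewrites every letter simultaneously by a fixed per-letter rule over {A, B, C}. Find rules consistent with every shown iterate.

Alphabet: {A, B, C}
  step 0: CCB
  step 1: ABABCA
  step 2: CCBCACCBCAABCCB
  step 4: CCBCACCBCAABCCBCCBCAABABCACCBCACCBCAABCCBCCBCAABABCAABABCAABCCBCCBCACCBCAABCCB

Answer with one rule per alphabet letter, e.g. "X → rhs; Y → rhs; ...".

A->CCB, B->CA, C->AB

  step 1 ⇒ step 2: ABABCA ⇒ CCB·CA·CCB·CA·AB·CCB
    A ↦ CCB
    B ↦ CA
    C ↦ AB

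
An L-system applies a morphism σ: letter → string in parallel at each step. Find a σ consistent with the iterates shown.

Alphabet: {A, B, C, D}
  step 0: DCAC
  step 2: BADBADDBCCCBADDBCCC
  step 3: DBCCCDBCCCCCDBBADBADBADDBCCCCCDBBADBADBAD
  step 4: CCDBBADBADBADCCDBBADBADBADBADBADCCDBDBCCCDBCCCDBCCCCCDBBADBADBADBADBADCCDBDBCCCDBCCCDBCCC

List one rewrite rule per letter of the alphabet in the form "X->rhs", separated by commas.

A->C, B->DB, C->BAD, D->CC

  step 3 ⇒ step 4: DBCCCDBCCCCCDBBADBADBADDBCCCCCDBBADBADBAD ⇒ CC·DB·BAD·BAD·BAD·CC·DB·BAD·BAD·BAD·BAD·BAD·CC·DB·DB·C·CC·DB·C·CC·DB·C·CC·CC·DB·BAD·BAD·BAD·BAD·BAD·CC·DB·DB·C·CC·DB·C·CC·DB·C·CC
    A ↦ C
    B ↦ DB
    C ↦ BAD
    D ↦ CC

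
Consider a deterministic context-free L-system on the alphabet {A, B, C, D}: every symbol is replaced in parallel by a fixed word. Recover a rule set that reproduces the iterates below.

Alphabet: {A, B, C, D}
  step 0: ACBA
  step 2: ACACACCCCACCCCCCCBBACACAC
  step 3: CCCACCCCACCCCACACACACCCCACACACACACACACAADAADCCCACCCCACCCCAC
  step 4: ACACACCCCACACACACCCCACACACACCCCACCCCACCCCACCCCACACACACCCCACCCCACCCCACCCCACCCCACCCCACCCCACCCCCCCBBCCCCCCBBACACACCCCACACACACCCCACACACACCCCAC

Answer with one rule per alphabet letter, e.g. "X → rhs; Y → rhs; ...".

A->CCC, B->AAD, C->AC, D->BB

  step 3 ⇒ step 4: CCCACCCCACCCCACACACACCCCACACACACACACACAADAADCCCACCCCACCCCAC ⇒ AC·AC·AC·CCC·AC·AC·AC·AC·CCC·AC·AC·AC·AC·CCC·AC·CCC·AC·CCC·AC·CCC·AC·AC·AC·AC·CCC·AC·CCC·AC·CCC·AC·CCC·AC·CCC·AC·CCC·AC·CCC·AC·CCC·CCC·BB·CCC·CCC·BB·AC·AC·AC·CCC·AC·AC·AC·AC·CCC·AC·AC·AC·AC·CCC·AC
    A ↦ CCC
    C ↦ AC
    D ↦ BB
  step 2 ⇒ step 3: ACACACCCCACCCCCCCBBACACAC ⇒ CCC·AC·CCC·AC·CCC·AC·AC·AC·AC·CCC·AC·AC·AC·AC·AC·AC·AC·AAD·AAD·CCC·AC·CCC·AC·CCC·AC
    B ↦ AAD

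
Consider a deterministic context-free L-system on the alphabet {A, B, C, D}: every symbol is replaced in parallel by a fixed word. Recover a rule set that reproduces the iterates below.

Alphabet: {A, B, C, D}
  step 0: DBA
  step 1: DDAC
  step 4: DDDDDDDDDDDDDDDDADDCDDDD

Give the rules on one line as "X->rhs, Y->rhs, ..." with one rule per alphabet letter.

A->C, B->A, C->BD, D->DD

  step 0 ⇒ step 1: DBA ⇒ DD·A·C
    A ↦ C
    B ↦ A
    D ↦ DD
    C ↦ BD  (constrained at step 1)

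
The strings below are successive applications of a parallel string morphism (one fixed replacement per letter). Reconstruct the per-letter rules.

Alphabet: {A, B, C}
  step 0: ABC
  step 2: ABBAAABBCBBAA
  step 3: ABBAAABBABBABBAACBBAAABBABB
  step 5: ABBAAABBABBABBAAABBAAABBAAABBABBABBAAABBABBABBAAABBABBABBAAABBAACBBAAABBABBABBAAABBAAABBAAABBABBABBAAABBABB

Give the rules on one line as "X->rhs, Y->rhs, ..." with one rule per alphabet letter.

  step 2 ⇒ step 3: ABBAAABBCBBAA ⇒ ABB·A·A·ABB·ABB·ABB·A·A·CBB·A·A·ABB·ABB
    A ↦ ABB
    B ↦ A
    C ↦ CBB

A->ABB, B->A, C->CBB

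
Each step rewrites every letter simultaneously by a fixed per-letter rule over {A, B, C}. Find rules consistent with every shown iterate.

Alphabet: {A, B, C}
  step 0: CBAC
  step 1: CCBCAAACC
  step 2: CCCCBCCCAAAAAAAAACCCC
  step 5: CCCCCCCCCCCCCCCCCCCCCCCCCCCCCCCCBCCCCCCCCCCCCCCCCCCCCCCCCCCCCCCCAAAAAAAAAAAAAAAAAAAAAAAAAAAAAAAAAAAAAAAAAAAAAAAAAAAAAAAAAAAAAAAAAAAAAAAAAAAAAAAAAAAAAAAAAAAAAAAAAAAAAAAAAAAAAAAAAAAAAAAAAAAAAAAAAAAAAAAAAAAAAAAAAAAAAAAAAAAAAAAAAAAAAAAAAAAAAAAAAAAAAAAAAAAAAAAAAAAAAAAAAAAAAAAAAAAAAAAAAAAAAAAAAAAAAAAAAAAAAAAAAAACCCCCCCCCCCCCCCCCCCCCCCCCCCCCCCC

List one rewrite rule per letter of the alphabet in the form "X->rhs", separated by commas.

  step 1 ⇒ step 2: CCBCAAACC ⇒ CC·CC·BC·CC·AAA·AAA·AAA·CC·CC
    A ↦ AAA
    B ↦ BC
    C ↦ CC

A->AAA, B->BC, C->CC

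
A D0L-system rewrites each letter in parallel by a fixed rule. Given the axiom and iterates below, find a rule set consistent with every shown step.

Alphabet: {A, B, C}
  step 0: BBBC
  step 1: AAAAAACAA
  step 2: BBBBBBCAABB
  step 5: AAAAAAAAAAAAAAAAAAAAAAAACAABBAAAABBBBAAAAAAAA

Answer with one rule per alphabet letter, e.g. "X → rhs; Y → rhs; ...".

  step 1 ⇒ step 2: AAAAAACAA ⇒ B·B·B·B·B·B·CAA·B·B
    A ↦ B
    C ↦ CAA
  step 0 ⇒ step 1: BBBC ⇒ AA·AA·AA·CAA
    B ↦ AA

A->B, B->AA, C->CAA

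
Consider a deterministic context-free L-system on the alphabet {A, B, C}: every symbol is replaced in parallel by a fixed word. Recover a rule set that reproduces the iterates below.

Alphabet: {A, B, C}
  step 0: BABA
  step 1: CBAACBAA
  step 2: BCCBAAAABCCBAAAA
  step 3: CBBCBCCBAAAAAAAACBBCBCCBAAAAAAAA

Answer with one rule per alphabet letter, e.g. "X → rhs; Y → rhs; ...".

  step 2 ⇒ step 3: BCCBAAAABCCBAAAA ⇒ CB·BC·BC·CB·AA·AA·AA·AA·CB·BC·BC·CB·AA·AA·AA·AA
    A ↦ AA
    B ↦ CB
    C ↦ BC

A->AA, B->CB, C->BC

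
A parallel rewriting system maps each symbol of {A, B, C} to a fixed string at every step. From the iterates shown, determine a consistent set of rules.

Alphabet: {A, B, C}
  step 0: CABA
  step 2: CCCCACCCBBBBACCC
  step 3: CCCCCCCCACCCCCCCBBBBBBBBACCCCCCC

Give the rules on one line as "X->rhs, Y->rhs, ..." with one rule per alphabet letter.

  step 2 ⇒ step 3: CCCCACCCBBBBACCC ⇒ CC·CC·CC·CC·AC·CC·CC·CC·BB·BB·BB·BB·AC·CC·CC·CC
    A ↦ AC
    B ↦ BB
    C ↦ CC

A->AC, B->BB, C->CC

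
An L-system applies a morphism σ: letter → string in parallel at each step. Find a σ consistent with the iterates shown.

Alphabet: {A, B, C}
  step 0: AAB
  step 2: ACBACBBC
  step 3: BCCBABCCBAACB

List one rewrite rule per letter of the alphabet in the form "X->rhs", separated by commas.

  step 2 ⇒ step 3: ACBACBBC ⇒ BC·CB·A·BC·CB·A·A·CB
    A ↦ BC
    B ↦ A
    C ↦ CB

A->BC, B->A, C->CB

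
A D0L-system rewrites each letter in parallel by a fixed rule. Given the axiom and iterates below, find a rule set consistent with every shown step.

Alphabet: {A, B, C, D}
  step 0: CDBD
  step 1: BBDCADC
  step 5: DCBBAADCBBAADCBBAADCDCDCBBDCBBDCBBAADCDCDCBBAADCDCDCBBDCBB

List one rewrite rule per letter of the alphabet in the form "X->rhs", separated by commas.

A->DC, B->A, C->BB, D->DC

  step 0 ⇒ step 1: CDBD ⇒ BB·DC·A·DC
    B ↦ A
    C ↦ BB
    D ↦ DC
    A ↦ DC  (constrained at step 1)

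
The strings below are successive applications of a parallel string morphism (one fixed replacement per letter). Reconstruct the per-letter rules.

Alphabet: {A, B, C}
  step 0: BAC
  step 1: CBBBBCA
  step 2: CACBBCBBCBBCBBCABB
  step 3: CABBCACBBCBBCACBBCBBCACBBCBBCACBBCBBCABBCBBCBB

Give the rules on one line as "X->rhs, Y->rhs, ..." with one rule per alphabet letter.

  step 2 ⇒ step 3: CACBBCBBCBBCBBCABB ⇒ CA·BB·CA·CBB·CBB·CA·CBB·CBB·CA·CBB·CBB·CA·CBB·CBB·CA·BB·CBB·CBB
    A ↦ BB
    B ↦ CBB
    C ↦ CA

A->BB, B->CBB, C->CA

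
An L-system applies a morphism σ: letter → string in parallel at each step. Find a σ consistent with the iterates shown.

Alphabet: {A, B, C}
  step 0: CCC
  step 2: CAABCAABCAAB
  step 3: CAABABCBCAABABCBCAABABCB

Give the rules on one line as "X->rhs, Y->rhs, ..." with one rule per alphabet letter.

A->AB, B->CB, C->CA

  step 2 ⇒ step 3: CAABCAABCAAB ⇒ CA·AB·AB·CB·CA·AB·AB·CB·CA·AB·AB·CB
    A ↦ AB
    B ↦ CB
    C ↦ CA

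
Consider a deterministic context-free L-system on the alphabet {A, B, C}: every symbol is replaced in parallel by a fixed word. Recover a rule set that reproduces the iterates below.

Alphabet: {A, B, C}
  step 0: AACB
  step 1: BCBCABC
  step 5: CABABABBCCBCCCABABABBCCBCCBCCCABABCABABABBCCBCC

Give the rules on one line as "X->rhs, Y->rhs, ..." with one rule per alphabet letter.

A->BC, B->C, C->AB

  step 0 ⇒ step 1: AACB ⇒ BC·BC·AB·C
    A ↦ BC
    B ↦ C
    C ↦ AB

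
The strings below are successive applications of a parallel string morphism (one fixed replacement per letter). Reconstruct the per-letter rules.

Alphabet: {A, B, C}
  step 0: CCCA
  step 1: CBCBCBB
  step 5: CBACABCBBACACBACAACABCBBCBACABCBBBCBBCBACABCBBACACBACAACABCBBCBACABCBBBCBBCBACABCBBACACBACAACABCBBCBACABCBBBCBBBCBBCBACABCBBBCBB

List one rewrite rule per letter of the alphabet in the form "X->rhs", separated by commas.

  step 0 ⇒ step 1: CCCA ⇒ CB·CB·CB·B
    A ↦ B
    C ↦ CB
    B ↦ ACA  (constrained at step 1)

A->B, B->ACA, C->CB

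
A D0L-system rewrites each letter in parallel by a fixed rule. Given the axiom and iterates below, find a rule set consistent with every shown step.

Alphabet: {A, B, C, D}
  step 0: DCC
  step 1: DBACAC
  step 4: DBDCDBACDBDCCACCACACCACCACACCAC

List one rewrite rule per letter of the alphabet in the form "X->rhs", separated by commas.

  step 0 ⇒ step 1: DCC ⇒ DB·AC·AC
    C ↦ AC
    D ↦ DB
    A ↦ C  (constrained at step 1)
    B ↦ DC  (constrained at step 1)

A->C, B->DC, C->AC, D->DB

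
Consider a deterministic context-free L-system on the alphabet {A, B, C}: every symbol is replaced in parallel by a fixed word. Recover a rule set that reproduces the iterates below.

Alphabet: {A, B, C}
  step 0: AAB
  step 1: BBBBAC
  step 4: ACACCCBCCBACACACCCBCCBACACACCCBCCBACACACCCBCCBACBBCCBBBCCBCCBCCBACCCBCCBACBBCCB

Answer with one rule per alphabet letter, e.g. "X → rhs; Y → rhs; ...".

A->BB, B->AC, C->CCB

  step 0 ⇒ step 1: AAB ⇒ BB·BB·AC
    A ↦ BB
    B ↦ AC
    C ↦ CCB  (constrained at step 1)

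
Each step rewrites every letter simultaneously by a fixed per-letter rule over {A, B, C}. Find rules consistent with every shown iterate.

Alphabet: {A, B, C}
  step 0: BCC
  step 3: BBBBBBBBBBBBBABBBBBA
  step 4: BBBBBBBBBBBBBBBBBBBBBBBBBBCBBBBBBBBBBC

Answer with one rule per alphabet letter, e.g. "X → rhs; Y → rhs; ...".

  step 3 ⇒ step 4: BBBBBBBBBBBBBABBBBBA ⇒ BB·BB·BB·BB·BB·BB·BB·BB·BB·BB·BB·BB·BB·C·BB·BB·BB·BB·BB·C
    A ↦ C
    B ↦ BB
    C ↦ BA  (constrained at step 0)

A->C, B->BB, C->BA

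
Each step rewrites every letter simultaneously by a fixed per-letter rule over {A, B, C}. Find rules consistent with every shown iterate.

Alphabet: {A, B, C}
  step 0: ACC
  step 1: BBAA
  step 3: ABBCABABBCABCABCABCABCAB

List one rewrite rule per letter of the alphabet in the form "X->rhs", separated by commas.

  step 0 ⇒ step 1: ACC ⇒ BB·A·A
    A ↦ BB
    C ↦ A
    B ↦ CAB  (constrained at step 1)

A->BB, B->CAB, C->A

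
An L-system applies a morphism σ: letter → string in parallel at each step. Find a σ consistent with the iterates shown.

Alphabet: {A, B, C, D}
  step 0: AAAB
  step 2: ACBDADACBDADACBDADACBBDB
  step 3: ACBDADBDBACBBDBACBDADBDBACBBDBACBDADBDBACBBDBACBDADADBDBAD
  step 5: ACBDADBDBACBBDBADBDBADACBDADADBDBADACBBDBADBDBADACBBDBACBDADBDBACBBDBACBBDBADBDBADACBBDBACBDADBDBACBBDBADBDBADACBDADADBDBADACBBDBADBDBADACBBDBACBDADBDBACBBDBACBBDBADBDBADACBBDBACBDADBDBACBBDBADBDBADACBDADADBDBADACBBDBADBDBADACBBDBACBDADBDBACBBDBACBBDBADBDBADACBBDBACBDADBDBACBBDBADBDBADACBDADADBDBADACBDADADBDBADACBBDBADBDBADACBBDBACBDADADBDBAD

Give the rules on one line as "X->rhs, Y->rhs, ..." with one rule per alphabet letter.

A->ACB, B->AD, C->D, D->BDB

  step 2 ⇒ step 3: ACBDADACBDADACBDADACBBDB ⇒ ACB·D·AD·BDB·ACB·BDB·ACB·D·AD·BDB·ACB·BDB·ACB·D·AD·BDB·ACB·BDB·ACB·D·AD·AD·BDB·AD
    A ↦ ACB
    B ↦ AD
    C ↦ D
    D ↦ BDB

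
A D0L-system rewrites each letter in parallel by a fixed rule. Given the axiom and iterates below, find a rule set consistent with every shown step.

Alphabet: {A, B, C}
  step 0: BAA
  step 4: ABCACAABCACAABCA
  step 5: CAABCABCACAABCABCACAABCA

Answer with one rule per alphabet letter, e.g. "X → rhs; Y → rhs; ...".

  step 4 ⇒ step 5: ABCACAABCACAABCA ⇒ CA·A·B·CA·B·CA·CA·A·B·CA·B·CA·CA·A·B·CA
    A ↦ CA
    B ↦ A
    C ↦ B

A->CA, B->A, C->B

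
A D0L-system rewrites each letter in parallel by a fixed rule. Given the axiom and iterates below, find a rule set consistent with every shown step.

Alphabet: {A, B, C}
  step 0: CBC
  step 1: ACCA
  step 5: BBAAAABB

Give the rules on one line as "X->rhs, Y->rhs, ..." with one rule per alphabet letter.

  step 0 ⇒ step 1: CBC ⇒ A·CC·A
    B ↦ CC
    C ↦ A
    A ↦ B  (constrained at step 1)

A->B, B->CC, C->A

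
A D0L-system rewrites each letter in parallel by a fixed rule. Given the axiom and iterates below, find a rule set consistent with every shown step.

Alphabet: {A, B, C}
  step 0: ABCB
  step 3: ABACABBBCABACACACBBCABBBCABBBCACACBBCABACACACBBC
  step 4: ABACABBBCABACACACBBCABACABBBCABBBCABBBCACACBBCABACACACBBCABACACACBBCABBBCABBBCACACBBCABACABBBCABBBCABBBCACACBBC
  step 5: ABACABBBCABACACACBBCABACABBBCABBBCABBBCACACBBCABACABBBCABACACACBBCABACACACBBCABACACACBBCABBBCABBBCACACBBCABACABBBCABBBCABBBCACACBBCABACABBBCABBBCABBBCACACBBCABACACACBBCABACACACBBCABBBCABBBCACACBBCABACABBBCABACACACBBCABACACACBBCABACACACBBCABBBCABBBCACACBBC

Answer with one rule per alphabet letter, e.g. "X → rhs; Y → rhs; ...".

A->AB, B->AC, C->BBC

  step 4 ⇒ step 5: ABACABBBCABACACACBBCABACABBBCABBBCABBBCACACBBCABACACACBBCABACACACBBCABBBCABBBCACACBBCABACABBBCABBBCABBBCACACBBC ⇒ AB·AC·AB·BBC·AB·AC·AC·AC·BBC·AB·AC·AB·BBC·AB·BBC·AB·BBC·AC·AC·BBC·AB·AC·AB·BBC·AB·AC·AC·AC·BBC·AB·AC·AC·AC·BBC·AB·AC·AC·AC·BBC·AB·BBC·AB·BBC·AC·AC·BBC·AB·AC·AB·BBC·AB·BBC·AB·BBC·AC·AC·BBC·AB·AC·AB·BBC·AB·BBC·AB·BBC·AC·AC·BBC·AB·AC·AC·AC·BBC·AB·AC·AC·AC·BBC·AB·BBC·AB·BBC·AC·AC·BBC·AB·AC·AB·BBC·AB·AC·AC·AC·BBC·AB·AC·AC·AC·BBC·AB·AC·AC·AC·BBC·AB·BBC·AB·BBC·AC·AC·BBC
    A ↦ AB
    B ↦ AC
    C ↦ BBC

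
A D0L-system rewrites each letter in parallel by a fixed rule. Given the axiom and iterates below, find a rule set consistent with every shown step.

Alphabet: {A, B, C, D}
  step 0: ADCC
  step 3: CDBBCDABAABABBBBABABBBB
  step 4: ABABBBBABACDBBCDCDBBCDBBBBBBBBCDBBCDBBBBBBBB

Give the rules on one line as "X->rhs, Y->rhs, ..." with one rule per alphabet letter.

  step 3 ⇒ step 4: CDBBCDABAABABBBBABABBBB ⇒ AB·A·BB·BB·AB·A·CD·BB·CD·CD·BB·CD·BB·BB·BB·BB·CD·BB·CD·BB·BB·BB·BB
    A ↦ CD
    B ↦ BB
    C ↦ AB
    D ↦ A

A->CD, B->BB, C->AB, D->A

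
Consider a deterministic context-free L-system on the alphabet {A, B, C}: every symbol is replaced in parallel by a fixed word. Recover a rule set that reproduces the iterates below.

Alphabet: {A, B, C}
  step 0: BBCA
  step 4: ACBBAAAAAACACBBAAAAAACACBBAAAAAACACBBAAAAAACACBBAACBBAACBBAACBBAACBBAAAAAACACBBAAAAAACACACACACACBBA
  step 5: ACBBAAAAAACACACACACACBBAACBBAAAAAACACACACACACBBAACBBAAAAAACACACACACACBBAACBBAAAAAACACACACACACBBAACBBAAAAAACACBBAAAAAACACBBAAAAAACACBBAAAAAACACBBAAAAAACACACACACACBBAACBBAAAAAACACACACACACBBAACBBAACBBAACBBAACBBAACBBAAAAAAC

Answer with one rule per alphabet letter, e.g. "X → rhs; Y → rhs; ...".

  step 4 ⇒ step 5: ACBBAAAAAACACBBAAAAAACACBBAAAAAACACBBAAAAAACACBBAACBBAACBBAACBBAACBBAAAAAACACBBAAAAAACACACACACACBBA ⇒ AC·BBA·AA·AA·AC·AC·AC·AC·AC·AC·BBA·AC·BBA·AA·AA·AC·AC·AC·AC·AC·AC·BBA·AC·BBA·AA·AA·AC·AC·AC·AC·AC·AC·BBA·AC·BBA·AA·AA·AC·AC·AC·AC·AC·AC·BBA·AC·BBA·AA·AA·AC·AC·BBA·AA·AA·AC·AC·BBA·AA·AA·AC·AC·BBA·AA·AA·AC·AC·BBA·AA·AA·AC·AC·AC·AC·AC·AC·BBA·AC·BBA·AA·AA·AC·AC·AC·AC·AC·AC·BBA·AC·BBA·AC·BBA·AC·BBA·AC·BBA·AC·BBA·AA·AA·AC
    A ↦ AC
    B ↦ AA
    C ↦ BBA

A->AC, B->AA, C->BBA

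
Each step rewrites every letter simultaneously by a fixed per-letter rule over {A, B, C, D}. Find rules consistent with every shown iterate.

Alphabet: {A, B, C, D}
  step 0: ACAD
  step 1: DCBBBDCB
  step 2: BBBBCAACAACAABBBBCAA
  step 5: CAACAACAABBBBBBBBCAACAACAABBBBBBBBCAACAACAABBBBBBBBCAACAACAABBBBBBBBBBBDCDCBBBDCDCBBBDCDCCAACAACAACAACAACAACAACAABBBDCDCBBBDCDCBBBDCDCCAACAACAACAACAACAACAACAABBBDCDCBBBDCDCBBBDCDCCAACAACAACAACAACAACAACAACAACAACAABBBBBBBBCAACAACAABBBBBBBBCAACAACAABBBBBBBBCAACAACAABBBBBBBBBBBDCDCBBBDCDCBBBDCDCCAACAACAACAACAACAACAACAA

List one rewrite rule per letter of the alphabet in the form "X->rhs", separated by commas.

  step 1 ⇒ step 2: DCBBBDCB ⇒ B·BBB·CAA·CAA·CAA·B·BBB·CAA
    B ↦ CAA
    C ↦ BBB
    D ↦ B
  step 0 ⇒ step 1: ACAD ⇒ DC·BBB·DC·B
    A ↦ DC

A->DC, B->CAA, C->BBB, D->B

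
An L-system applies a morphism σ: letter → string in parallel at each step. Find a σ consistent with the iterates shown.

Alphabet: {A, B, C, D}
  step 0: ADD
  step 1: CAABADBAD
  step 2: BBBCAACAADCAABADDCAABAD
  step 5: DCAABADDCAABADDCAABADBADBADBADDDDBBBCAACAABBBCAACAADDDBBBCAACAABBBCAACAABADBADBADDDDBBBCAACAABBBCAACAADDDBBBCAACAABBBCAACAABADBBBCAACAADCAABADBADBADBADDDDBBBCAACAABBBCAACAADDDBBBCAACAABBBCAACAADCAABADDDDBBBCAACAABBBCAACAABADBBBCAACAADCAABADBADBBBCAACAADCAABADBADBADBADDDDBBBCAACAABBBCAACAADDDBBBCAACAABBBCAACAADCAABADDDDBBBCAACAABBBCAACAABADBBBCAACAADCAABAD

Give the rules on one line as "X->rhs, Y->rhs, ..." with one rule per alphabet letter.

  step 1 ⇒ step 2: CAABADBAD ⇒ BBB·CAA·CAA·D·CAA·BAD·D·CAA·BAD
    A ↦ CAA
    B ↦ D
    C ↦ BBB
    D ↦ BAD

A->CAA, B->D, C->BBB, D->BAD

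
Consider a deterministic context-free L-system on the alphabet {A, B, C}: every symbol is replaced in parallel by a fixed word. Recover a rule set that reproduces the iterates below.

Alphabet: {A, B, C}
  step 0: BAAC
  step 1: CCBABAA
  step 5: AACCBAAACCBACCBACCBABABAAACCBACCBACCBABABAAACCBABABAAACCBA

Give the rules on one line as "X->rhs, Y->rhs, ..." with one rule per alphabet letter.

  step 0 ⇒ step 1: BAAC ⇒ CC·BA·BA·A
    A ↦ BA
    B ↦ CC
    C ↦ A

A->BA, B->CC, C->A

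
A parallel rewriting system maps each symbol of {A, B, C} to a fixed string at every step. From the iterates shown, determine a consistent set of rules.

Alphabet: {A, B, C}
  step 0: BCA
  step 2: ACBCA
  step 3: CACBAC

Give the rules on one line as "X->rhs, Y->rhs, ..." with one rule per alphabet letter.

A->C, B->CB, C->A

  step 2 ⇒ step 3: ACBCA ⇒ C·A·CB·A·C
    A ↦ C
    B ↦ CB
    C ↦ A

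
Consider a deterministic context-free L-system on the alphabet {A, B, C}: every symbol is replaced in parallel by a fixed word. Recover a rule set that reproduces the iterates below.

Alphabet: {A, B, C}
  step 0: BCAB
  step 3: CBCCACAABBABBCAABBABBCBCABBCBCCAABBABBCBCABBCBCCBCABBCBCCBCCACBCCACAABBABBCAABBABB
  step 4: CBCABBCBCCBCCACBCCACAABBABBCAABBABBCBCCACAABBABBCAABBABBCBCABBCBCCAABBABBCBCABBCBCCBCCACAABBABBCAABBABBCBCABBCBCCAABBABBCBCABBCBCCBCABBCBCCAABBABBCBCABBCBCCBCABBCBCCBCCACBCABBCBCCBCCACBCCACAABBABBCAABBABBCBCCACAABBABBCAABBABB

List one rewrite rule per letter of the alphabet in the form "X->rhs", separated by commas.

A->CA, B->ABB, C->CBC

  step 3 ⇒ step 4: CBCCACAABBABBCAABBABBCBCABBCBCCAABBABBCBCABBCBCCBCABBCBCCBCCACBCCACAABBABBCAABBABB ⇒ CBC·ABB·CBC·CBC·CA·CBC·CA·CA·ABB·ABB·CA·ABB·ABB·CBC·CA·CA·ABB·ABB·CA·ABB·ABB·CBC·ABB·CBC·CA·ABB·ABB·CBC·ABB·CBC·CBC·CA·CA·ABB·ABB·CA·ABB·ABB·CBC·ABB·CBC·CA·ABB·ABB·CBC·ABB·CBC·CBC·ABB·CBC·CA·ABB·ABB·CBC·ABB·CBC·CBC·ABB·CBC·CBC·CA·CBC·ABB·CBC·CBC·CA·CBC·CA·CA·ABB·ABB·CA·ABB·ABB·CBC·CA·CA·ABB·ABB·CA·ABB·ABB
    A ↦ CA
    B ↦ ABB
    C ↦ CBC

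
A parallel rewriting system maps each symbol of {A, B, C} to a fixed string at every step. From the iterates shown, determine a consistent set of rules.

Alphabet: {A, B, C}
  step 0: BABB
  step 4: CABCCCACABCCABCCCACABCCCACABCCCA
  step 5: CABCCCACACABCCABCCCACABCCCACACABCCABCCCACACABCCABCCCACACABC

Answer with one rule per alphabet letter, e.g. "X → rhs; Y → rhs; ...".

A->BC, B->C, C->CA

  step 4 ⇒ step 5: CABCCCACABCCABCCCACABCCCACABCCCA ⇒ CA·BC·C·CA·CA·CA·BC·CA·BC·C·CA·CA·BC·C·CA·CA·CA·BC·CA·BC·C·CA·CA·CA·BC·CA·BC·C·CA·CA·CA·BC
    A ↦ BC
    B ↦ C
    C ↦ CA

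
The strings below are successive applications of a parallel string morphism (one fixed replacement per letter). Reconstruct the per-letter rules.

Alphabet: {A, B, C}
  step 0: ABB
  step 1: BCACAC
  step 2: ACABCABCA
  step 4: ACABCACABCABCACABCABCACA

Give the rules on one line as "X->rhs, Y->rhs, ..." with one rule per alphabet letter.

A->BC, B->AC, C->A

  step 1 ⇒ step 2: BCACAC ⇒ AC·A·BC·A·BC·A
    A ↦ BC
    B ↦ AC
    C ↦ A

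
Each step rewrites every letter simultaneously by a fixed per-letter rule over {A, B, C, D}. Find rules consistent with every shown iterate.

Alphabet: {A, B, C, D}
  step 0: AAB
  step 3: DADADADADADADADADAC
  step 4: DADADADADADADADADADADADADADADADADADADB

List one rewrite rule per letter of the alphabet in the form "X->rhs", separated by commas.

  step 3 ⇒ step 4: DADADADADADADADADAC ⇒ DA·DA·DA·DA·DA·DA·DA·DA·DA·DA·DA·DA·DA·DA·DA·DA·DA·DA·DB
    A ↦ DA
    C ↦ DB
    D ↦ DA
    B ↦ C  (constrained at step 0)

A->DA, B->C, C->DB, D->DA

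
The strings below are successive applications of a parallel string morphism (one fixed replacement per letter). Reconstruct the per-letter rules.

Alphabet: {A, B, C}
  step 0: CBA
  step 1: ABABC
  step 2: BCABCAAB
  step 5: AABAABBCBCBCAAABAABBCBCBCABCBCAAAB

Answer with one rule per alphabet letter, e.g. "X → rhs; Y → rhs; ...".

  step 1 ⇒ step 2: ABABC ⇒ BC·A·BC·A·AB
    A ↦ BC
    B ↦ A
    C ↦ AB

A->BC, B->A, C->AB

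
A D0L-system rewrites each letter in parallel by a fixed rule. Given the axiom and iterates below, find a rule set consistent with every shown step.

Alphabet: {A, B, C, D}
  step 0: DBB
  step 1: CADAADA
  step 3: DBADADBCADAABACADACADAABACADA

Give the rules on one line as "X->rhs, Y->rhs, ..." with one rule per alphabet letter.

A->DB, B->ADA, C->ABA, D->C

  step 0 ⇒ step 1: DBB ⇒ C·ADA·ADA
    B ↦ ADA
    D ↦ C
    A ↦ DB  (constrained at step 1)
    C ↦ ABA  (constrained at step 1)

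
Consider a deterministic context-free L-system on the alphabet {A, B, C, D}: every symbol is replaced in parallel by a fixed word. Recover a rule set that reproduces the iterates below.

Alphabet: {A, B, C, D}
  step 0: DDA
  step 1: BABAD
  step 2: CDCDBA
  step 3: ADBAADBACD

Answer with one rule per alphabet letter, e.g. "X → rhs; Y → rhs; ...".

A->D, B->C, C->AD, D->BA

  step 2 ⇒ step 3: CDCDBA ⇒ AD·BA·AD·BA·C·D
    A ↦ D
    B ↦ C
    C ↦ AD
    D ↦ BA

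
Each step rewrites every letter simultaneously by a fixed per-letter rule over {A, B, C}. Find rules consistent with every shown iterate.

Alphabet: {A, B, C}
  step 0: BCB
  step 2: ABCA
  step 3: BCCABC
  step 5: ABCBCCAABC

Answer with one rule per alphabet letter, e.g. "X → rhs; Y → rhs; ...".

  step 2 ⇒ step 3: ABCA ⇒ BC·C·A·BC
    A ↦ BC
    B ↦ C
    C ↦ A

A->BC, B->C, C->A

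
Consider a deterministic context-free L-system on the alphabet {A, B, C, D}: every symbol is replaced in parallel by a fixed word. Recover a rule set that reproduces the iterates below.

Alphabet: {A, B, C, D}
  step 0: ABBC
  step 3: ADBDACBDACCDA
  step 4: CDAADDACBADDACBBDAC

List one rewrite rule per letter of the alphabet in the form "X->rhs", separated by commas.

  step 3 ⇒ step 4: ADBDACBDACCDA ⇒ C·DA·AD·DA·C·B·AD·DA·C·B·B·DA·C
    A ↦ C
    B ↦ AD
    C ↦ B
    D ↦ DA

A->C, B->AD, C->B, D->DA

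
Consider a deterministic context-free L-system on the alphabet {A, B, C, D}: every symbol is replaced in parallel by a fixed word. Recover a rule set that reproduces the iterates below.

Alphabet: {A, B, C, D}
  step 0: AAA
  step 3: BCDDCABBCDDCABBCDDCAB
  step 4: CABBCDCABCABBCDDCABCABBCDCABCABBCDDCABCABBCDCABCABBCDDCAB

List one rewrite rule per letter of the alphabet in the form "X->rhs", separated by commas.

A->D, B->CAB, C->BCD, D->CAB

  step 3 ⇒ step 4: BCDDCABBCDDCABBCDDCAB ⇒ CAB·BCD·CAB·CAB·BCD·D·CAB·CAB·BCD·CAB·CAB·BCD·D·CAB·CAB·BCD·CAB·CAB·BCD·D·CAB
    A ↦ D
    B ↦ CAB
    C ↦ BCD
    D ↦ CAB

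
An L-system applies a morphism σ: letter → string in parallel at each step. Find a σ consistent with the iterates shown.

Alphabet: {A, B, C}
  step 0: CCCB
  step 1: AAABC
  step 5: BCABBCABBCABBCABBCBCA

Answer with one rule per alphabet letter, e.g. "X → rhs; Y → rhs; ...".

A->B, B->BC, C->A

  step 0 ⇒ step 1: CCCB ⇒ A·A·A·BC
    B ↦ BC
    C ↦ A
    A ↦ B  (constrained at step 1)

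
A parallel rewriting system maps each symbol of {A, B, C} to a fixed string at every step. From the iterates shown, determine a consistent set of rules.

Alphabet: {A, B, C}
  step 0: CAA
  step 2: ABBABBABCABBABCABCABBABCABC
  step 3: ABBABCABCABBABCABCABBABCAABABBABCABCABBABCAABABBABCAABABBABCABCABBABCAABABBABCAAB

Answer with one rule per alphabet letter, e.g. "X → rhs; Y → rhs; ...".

  step 2 ⇒ step 3: ABBABBABCABBABCABCABBABCABC ⇒ ABB·ABC·ABC·ABB·ABC·ABC·ABB·ABC·AAB·ABB·ABC·ABC·ABB·ABC·AAB·ABB·ABC·AAB·ABB·ABC·ABC·ABB·ABC·AAB·ABB·ABC·AAB
    A ↦ ABB
    B ↦ ABC
    C ↦ AAB

A->ABB, B->ABC, C->AAB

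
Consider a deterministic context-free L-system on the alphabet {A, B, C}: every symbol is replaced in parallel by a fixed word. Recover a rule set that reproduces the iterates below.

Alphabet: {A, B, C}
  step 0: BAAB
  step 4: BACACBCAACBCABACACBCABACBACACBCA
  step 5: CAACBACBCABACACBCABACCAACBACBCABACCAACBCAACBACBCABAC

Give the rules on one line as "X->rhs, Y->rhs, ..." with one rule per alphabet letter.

  step 4 ⇒ step 5: BACACBCAACBCABACACBCABACBACACBCA ⇒ CA·AC·B·AC·B·CA·B·AC·AC·B·CA·B·AC·CA·AC·B·AC·B·CA·B·AC·CA·AC·B·CA·AC·B·AC·B·CA·B·AC
    A ↦ AC
    B ↦ CA
    C ↦ B

A->AC, B->CA, C->B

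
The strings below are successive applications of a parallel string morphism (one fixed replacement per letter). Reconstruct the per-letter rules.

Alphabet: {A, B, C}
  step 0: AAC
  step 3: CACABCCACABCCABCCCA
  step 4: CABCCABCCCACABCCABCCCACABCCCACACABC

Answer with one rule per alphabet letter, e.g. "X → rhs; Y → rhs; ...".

A->BC, B->C, C->CA

  step 3 ⇒ step 4: CACABCCACABCCABCCCA ⇒ CA·BC·CA·BC·C·CA·CA·BC·CA·BC·C·CA·CA·BC·C·CA·CA·CA·BC
    A ↦ BC
    B ↦ C
    C ↦ CA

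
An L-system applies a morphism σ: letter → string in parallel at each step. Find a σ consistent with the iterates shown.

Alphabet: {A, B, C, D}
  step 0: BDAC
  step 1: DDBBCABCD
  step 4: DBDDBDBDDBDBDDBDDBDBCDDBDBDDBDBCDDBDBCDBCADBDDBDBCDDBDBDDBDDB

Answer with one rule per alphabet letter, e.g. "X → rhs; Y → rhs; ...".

  step 0 ⇒ step 1: BDAC ⇒ D·DB·BCA·BCD
    A ↦ BCA
    B ↦ D
    C ↦ BCD
    D ↦ DB

A->BCA, B->D, C->BCD, D->DB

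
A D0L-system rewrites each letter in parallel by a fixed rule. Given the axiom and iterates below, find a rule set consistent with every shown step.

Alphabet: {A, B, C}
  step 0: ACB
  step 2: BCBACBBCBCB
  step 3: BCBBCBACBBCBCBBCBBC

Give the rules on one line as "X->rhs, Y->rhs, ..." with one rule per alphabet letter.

  step 2 ⇒ step 3: BCBACBBCBCB ⇒ BC·B·BC·BAC·B·BC·BC·B·BC·B·BC
    A ↦ BAC
    B ↦ BC
    C ↦ B

A->BAC, B->BC, C->B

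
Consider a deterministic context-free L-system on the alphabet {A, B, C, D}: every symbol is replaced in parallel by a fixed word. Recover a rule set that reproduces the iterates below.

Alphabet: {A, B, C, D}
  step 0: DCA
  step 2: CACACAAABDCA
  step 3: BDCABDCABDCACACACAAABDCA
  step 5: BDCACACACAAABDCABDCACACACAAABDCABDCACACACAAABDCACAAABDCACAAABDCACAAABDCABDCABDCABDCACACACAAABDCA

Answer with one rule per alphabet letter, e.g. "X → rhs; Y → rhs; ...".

A->CA, B->CA, C->BD, D->AA

  step 2 ⇒ step 3: CACACAAABDCA ⇒ BD·CA·BD·CA·BD·CA·CA·CA·CA·AA·BD·CA
    A ↦ CA
    B ↦ CA
    C ↦ BD
    D ↦ AA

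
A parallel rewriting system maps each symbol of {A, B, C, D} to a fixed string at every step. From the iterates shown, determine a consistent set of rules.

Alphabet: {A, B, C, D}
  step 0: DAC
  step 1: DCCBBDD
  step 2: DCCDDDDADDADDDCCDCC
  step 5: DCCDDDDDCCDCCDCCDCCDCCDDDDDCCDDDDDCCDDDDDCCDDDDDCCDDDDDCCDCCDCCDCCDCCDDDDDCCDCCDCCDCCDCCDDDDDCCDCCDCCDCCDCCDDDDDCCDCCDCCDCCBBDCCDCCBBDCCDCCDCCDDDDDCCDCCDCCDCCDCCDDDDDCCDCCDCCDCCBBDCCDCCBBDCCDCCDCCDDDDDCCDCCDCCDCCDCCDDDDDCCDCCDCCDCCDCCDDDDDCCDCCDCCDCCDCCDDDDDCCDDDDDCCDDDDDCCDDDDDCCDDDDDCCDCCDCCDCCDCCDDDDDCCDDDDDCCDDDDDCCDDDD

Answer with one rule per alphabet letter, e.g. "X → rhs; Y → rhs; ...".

A->BB, B->ADD, C->DD, D->DCC

  step 1 ⇒ step 2: DCCBBDD ⇒ DCC·DD·DD·ADD·ADD·DCC·DCC
    B ↦ ADD
    C ↦ DD
    D ↦ DCC
  step 0 ⇒ step 1: DAC ⇒ DCC·BB·DD
    A ↦ BB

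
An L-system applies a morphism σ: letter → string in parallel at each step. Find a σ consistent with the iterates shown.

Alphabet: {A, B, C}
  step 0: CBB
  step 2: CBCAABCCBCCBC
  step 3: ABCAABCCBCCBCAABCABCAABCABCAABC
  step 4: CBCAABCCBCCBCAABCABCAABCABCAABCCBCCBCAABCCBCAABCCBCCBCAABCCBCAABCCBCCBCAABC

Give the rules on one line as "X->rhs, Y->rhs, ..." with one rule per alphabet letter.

  step 3 ⇒ step 4: ABCAABCCBCCBCAABCABCAABCABCAABC ⇒ CBC·A·ABC·CBC·CBC·A·ABC·ABC·A·ABC·ABC·A·ABC·CBC·CBC·A·ABC·CBC·A·ABC·CBC·CBC·A·ABC·CBC·A·ABC·CBC·CBC·A·ABC
    A ↦ CBC
    B ↦ A
    C ↦ ABC

A->CBC, B->A, C->ABC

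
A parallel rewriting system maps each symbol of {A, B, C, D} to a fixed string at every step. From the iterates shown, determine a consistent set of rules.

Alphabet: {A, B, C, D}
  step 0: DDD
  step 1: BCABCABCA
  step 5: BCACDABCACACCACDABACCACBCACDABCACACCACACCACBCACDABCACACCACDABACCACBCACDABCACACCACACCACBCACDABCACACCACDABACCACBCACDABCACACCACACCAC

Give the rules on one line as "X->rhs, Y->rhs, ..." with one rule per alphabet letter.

A->C, B->DAB, C->AC, D->BCA

  step 0 ⇒ step 1: DDD ⇒ BCA·BCA·BCA
    D ↦ BCA
    A ↦ C  (constrained at step 1)
    B ↦ DAB  (constrained at step 1)
    C ↦ AC  (constrained at step 1)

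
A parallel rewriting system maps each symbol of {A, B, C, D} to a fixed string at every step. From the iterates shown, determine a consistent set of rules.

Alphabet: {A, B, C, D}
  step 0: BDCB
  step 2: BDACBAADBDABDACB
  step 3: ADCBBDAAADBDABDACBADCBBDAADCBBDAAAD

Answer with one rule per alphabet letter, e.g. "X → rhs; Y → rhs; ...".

  step 2 ⇒ step 3: BDACBAADBDABDACB ⇒ AD·CB·BDA·A·AD·BDA·BDA·CB·AD·CB·BDA·AD·CB·BDA·A·AD
    A ↦ BDA
    B ↦ AD
    C ↦ A
    D ↦ CB

A->BDA, B->AD, C->A, D->CB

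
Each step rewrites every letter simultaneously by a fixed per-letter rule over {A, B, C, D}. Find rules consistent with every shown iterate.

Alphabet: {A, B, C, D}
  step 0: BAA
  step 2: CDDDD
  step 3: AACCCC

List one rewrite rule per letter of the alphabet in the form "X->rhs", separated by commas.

  step 2 ⇒ step 3: CDDDD ⇒ AA·C·C·C·C
    C ↦ AA
    D ↦ C
    A ↦ BB  (constrained at step 0)
    B ↦ D  (constrained at step 0)

A->BB, B->D, C->AA, D->C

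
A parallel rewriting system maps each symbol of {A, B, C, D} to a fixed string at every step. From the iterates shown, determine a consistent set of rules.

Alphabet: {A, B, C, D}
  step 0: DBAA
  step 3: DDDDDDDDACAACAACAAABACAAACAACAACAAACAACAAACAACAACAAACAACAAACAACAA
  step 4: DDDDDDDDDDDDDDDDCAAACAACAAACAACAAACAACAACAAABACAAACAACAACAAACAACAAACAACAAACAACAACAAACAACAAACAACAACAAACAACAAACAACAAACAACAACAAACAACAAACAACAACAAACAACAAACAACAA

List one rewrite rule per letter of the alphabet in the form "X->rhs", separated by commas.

A->CAA, B->ABA, C->A, D->DD

  step 3 ⇒ step 4: DDDDDDDDACAACAACAAABACAAACAACAACAAACAACAAACAACAACAAACAACAAACAACAA ⇒ DD·DD·DD·DD·DD·DD·DD·DD·CAA·A·CAA·CAA·A·CAA·CAA·A·CAA·CAA·CAA·ABA·CAA·A·CAA·CAA·CAA·A·CAA·CAA·A·CAA·CAA·A·CAA·CAA·CAA·A·CAA·CAA·A·CAA·CAA·CAA·A·CAA·CAA·A·CAA·CAA·A·CAA·CAA·CAA·A·CAA·CAA·A·CAA·CAA·CAA·A·CAA·CAA·A·CAA·CAA
    A ↦ CAA
    B ↦ ABA
    C ↦ A
    D ↦ DD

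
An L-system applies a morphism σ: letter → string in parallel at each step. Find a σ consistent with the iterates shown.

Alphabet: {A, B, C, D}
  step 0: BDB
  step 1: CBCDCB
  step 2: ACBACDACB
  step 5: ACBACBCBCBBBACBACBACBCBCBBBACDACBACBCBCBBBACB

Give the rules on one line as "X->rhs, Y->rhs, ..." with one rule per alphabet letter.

  step 1 ⇒ step 2: CBCDCB ⇒ A·CB·A·CD·A·CB
    B ↦ CB
    C ↦ A
    D ↦ CD
    A ↦ BB  (constrained at step 2)

A->BB, B->CB, C->A, D->CD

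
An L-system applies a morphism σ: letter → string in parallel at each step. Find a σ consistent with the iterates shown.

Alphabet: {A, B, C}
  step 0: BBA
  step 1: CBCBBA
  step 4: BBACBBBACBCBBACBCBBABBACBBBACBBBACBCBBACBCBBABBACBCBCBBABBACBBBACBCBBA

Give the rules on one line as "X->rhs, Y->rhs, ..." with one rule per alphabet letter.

A->BA, B->CB, C->BBA

  step 0 ⇒ step 1: BBA ⇒ CB·CB·BA
    A ↦ BA
    B ↦ CB
    C ↦ BBA  (constrained at step 1)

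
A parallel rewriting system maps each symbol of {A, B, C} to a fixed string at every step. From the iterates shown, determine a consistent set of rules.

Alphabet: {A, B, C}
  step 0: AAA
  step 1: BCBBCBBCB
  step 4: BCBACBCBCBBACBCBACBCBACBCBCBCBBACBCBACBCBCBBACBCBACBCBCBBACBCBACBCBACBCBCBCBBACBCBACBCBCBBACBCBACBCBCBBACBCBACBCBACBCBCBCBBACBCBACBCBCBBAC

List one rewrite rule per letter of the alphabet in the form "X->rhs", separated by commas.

A->BCB, B->BC, C->BAC

  step 0 ⇒ step 1: AAA ⇒ BCB·BCB·BCB
    A ↦ BCB
    B ↦ BC  (constrained at step 1)
    C ↦ BAC  (constrained at step 1)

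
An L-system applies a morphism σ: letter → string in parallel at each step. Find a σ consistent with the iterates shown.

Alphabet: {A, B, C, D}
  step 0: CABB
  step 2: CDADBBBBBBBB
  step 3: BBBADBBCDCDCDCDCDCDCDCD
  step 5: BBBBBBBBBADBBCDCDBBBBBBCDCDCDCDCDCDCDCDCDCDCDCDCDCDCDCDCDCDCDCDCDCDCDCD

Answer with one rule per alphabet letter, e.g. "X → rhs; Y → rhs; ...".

A->AD, B->CD, C->B, D->BB

  step 2 ⇒ step 3: CDADBBBBBBBB ⇒ B·BB·AD·BB·CD·CD·CD·CD·CD·CD·CD·CD
    A ↦ AD
    B ↦ CD
    C ↦ B
    D ↦ BB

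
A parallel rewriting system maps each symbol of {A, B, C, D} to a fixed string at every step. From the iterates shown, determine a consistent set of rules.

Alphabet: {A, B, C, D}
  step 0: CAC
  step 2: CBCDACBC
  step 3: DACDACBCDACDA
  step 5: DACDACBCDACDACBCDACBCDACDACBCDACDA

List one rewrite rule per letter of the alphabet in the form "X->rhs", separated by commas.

A->C, B->C, C->DA, D->CB

  step 2 ⇒ step 3: CBCDACBC ⇒ DA·C·DA·CB·C·DA·C·DA
    A ↦ C
    B ↦ C
    C ↦ DA
    D ↦ CB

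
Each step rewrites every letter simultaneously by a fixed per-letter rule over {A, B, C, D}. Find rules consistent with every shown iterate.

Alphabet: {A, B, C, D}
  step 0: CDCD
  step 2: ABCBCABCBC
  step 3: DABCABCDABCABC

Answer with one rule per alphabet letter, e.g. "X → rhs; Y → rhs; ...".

  step 2 ⇒ step 3: ABCBCABCBC ⇒ D·A·BC·A·BC·D·A·BC·A·BC
    A ↦ D
    B ↦ A
    C ↦ BC
    D ↦ C  (constrained at step 0)

A->D, B->A, C->BC, D->C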